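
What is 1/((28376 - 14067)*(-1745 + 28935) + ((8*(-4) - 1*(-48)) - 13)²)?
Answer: 1/389061719 ≈ 2.5703e-9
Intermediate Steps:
1/((28376 - 14067)*(-1745 + 28935) + ((8*(-4) - 1*(-48)) - 13)²) = 1/(14309*27190 + ((-32 + 48) - 13)²) = 1/(389061710 + (16 - 13)²) = 1/(389061710 + 3²) = 1/(389061710 + 9) = 1/389061719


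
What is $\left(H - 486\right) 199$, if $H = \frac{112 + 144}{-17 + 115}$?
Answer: $- \frac{4713514}{49} \approx -96194.0$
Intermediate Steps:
$H = \frac{128}{49}$ ($H = \frac{256}{98} = 256 \cdot \frac{1}{98} = \frac{128}{49} \approx 2.6122$)
$\left(H - 486\right) 199 = \left(\frac{128}{49} - 486\right) 199 = \left(- \frac{23686}{49}\right) 199 = - \frac{4713514}{49}$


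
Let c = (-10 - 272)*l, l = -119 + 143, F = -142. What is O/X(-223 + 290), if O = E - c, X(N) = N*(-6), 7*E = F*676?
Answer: 24308/1407 ≈ 17.276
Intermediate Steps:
l = 24
E = -95992/7 (E = (-142*676)/7 = (⅐)*(-95992) = -95992/7 ≈ -13713.)
c = -6768 (c = (-10 - 272)*24 = -282*24 = -6768)
X(N) = -6*N
O = -48616/7 (O = -95992/7 - 1*(-6768) = -95992/7 + 6768 = -48616/7 ≈ -6945.1)
O/X(-223 + 290) = -48616*(-1/(6*(-223 + 290)))/7 = -48616/(7*((-6*67))) = -48616/7/(-402) = -48616/7*(-1/402) = 24308/1407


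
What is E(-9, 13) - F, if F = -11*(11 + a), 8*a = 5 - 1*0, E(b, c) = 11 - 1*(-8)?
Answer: 1175/8 ≈ 146.88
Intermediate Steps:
E(b, c) = 19 (E(b, c) = 11 + 8 = 19)
a = 5/8 (a = (5 - 1*0)/8 = (5 + 0)/8 = (⅛)*5 = 5/8 ≈ 0.62500)
F = -1023/8 (F = -11*(11 + 5/8) = -11*93/8 = -1023/8 ≈ -127.88)
E(-9, 13) - F = 19 - 1*(-1023/8) = 19 + 1023/8 = 1175/8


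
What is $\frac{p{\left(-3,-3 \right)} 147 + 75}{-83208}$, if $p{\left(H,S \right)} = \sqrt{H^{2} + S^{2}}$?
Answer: $- \frac{25}{27736} - \frac{147 \sqrt{2}}{27736} \approx -0.0083966$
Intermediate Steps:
$\frac{p{\left(-3,-3 \right)} 147 + 75}{-83208} = \frac{\sqrt{\left(-3\right)^{2} + \left(-3\right)^{2}} \cdot 147 + 75}{-83208} = \left(\sqrt{9 + 9} \cdot 147 + 75\right) \left(- \frac{1}{83208}\right) = \left(\sqrt{18} \cdot 147 + 75\right) \left(- \frac{1}{83208}\right) = \left(3 \sqrt{2} \cdot 147 + 75\right) \left(- \frac{1}{83208}\right) = \left(441 \sqrt{2} + 75\right) \left(- \frac{1}{83208}\right) = \left(75 + 441 \sqrt{2}\right) \left(- \frac{1}{83208}\right) = - \frac{25}{27736} - \frac{147 \sqrt{2}}{27736}$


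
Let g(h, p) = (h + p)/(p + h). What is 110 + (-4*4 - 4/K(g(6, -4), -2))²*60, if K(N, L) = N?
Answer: 24110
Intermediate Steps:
g(h, p) = 1 (g(h, p) = (h + p)/(h + p) = 1)
110 + (-4*4 - 4/K(g(6, -4), -2))²*60 = 110 + (-4*4 - 4/1)²*60 = 110 + (-16 - 4*1)²*60 = 110 + (-16 - 4)²*60 = 110 + (-20)²*60 = 110 + 400*60 = 110 + 24000 = 24110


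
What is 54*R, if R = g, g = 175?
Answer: 9450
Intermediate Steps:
R = 175
54*R = 54*175 = 9450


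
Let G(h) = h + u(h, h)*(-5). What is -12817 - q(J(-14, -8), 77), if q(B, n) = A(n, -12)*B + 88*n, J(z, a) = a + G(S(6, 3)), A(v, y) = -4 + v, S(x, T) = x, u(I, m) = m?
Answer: -17257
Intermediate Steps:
G(h) = -4*h (G(h) = h + h*(-5) = h - 5*h = -4*h)
J(z, a) = -24 + a (J(z, a) = a - 4*6 = a - 24 = -24 + a)
q(B, n) = 88*n + B*(-4 + n) (q(B, n) = (-4 + n)*B + 88*n = B*(-4 + n) + 88*n = 88*n + B*(-4 + n))
-12817 - q(J(-14, -8), 77) = -12817 - (88*77 + (-24 - 8)*(-4 + 77)) = -12817 - (6776 - 32*73) = -12817 - (6776 - 2336) = -12817 - 1*4440 = -12817 - 4440 = -17257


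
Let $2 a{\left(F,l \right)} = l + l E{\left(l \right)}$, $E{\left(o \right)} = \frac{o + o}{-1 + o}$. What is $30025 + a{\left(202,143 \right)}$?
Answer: $\frac{2147076}{71} \approx 30241.0$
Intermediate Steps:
$E{\left(o \right)} = \frac{2 o}{-1 + o}$
$a{\left(F,l \right)} = \frac{l}{2} + \frac{l^{2}}{-1 + l}$ ($a{\left(F,l \right)} = \frac{l + l \frac{2 l}{-1 + l}}{2} = \frac{l + \frac{2 l^{2}}{-1 + l}}{2} = \frac{l}{2} + \frac{l^{2}}{-1 + l}$)
$30025 + a{\left(202,143 \right)} = 30025 + \frac{1}{2} \cdot 143 \frac{1}{-1 + 143} \left(-1 + 3 \cdot 143\right) = 30025 + \frac{1}{2} \cdot 143 \cdot \frac{1}{142} \left(-1 + 429\right) = 30025 + \frac{1}{2} \cdot 143 \cdot \frac{1}{142} \cdot 428 = 30025 + \frac{15301}{71} = \frac{2147076}{71}$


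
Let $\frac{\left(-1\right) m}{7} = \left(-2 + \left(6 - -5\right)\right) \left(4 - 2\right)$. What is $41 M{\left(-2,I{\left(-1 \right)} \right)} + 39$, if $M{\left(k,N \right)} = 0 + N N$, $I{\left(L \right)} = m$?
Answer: $650955$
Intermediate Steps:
$m = -126$ ($m = - 7 \left(-2 + \left(6 - -5\right)\right) \left(4 - 2\right) = - 7 \left(-2 + \left(6 + 5\right)\right) 2 = - 7 \left(-2 + 11\right) 2 = - 7 \cdot 9 \cdot 2 = \left(-7\right) 18 = -126$)
$I{\left(L \right)} = -126$
$M{\left(k,N \right)} = N^{2}$ ($M{\left(k,N \right)} = 0 + N^{2} = N^{2}$)
$41 M{\left(-2,I{\left(-1 \right)} \right)} + 39 = 41 \left(-126\right)^{2} + 39 = 41 \cdot 15876 + 39 = 650916 + 39 = 650955$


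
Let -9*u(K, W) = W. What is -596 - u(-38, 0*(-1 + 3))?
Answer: -596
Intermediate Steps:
u(K, W) = -W/9
-596 - u(-38, 0*(-1 + 3)) = -596 - (-1)*0*(-1 + 3)/9 = -596 - (-1)*0*2/9 = -596 - (-1)*0/9 = -596 - 1*0 = -596 + 0 = -596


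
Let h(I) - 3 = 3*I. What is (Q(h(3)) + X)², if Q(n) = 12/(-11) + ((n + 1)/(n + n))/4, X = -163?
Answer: 29976420769/1115136 ≈ 26881.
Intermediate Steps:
h(I) = 3 + 3*I
Q(n) = -12/11 + (1 + n)/(8*n) (Q(n) = 12*(-1/11) + ((1 + n)/((2*n)))*(¼) = -12/11 + ((1 + n)*(1/(2*n)))*(¼) = -12/11 + ((1 + n)/(2*n))*(¼) = -12/11 + (1 + n)/(8*n))
(Q(h(3)) + X)² = ((11 - 85*(3 + 3*3))/(88*(3 + 3*3)) - 163)² = ((11 - 85*(3 + 9))/(88*(3 + 9)) - 163)² = ((1/88)*(11 - 85*12)/12 - 163)² = ((1/88)*(1/12)*(11 - 1020) - 163)² = ((1/88)*(1/12)*(-1009) - 163)² = (-1009/1056 - 163)² = (-173137/1056)² = 29976420769/1115136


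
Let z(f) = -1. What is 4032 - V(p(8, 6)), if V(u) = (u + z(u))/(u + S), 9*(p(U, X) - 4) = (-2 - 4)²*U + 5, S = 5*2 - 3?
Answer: 197528/49 ≈ 4031.2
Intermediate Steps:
S = 7 (S = 10 - 3 = 7)
p(U, X) = 41/9 + 4*U (p(U, X) = 4 + ((-2 - 4)²*U + 5)/9 = 4 + ((-6)²*U + 5)/9 = 4 + (36*U + 5)/9 = 4 + (5 + 36*U)/9 = 4 + (5/9 + 4*U) = 41/9 + 4*U)
V(u) = (-1 + u)/(7 + u) (V(u) = (u - 1)/(u + 7) = (-1 + u)/(7 + u))
4032 - V(p(8, 6)) = 4032 - (-1 + (41/9 + 4*8))/(7 + (41/9 + 4*8)) = 4032 - (-1 + (41/9 + 32))/(7 + (41/9 + 32)) = 4032 - (-1 + 329/9)/(7 + 329/9) = 4032 - 320/(392/9*9) = 4032 - 9*320/(392*9) = 4032 - 1*40/49 = 4032 - 40/49 = 197528/49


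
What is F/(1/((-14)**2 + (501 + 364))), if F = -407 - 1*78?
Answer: -514585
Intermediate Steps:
F = -485 (F = -407 - 78 = -485)
F/(1/((-14)**2 + (501 + 364))) = -485/(1/((-14)**2 + (501 + 364))) = -485/(1/(196 + 865)) = -485/(1/1061) = -485/1/1061 = -485*1061 = -514585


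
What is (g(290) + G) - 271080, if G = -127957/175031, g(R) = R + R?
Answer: -47346013457/175031 ≈ -2.7050e+5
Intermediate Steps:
g(R) = 2*R
G = -127957/175031 (G = -127957*1/175031 = -127957/175031 ≈ -0.73105)
(g(290) + G) - 271080 = (2*290 - 127957/175031) - 271080 = (580 - 127957/175031) - 271080 = 101390023/175031 - 271080 = -47346013457/175031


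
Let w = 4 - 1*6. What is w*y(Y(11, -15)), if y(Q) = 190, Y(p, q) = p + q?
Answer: -380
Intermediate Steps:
w = -2 (w = 4 - 6 = -2)
w*y(Y(11, -15)) = -2*190 = -380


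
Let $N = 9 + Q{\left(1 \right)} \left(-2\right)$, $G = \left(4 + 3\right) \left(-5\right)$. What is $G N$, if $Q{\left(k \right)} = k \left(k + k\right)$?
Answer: $-175$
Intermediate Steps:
$Q{\left(k \right)} = 2 k^{2}$ ($Q{\left(k \right)} = k 2 k = 2 k^{2}$)
$G = -35$ ($G = 7 \left(-5\right) = -35$)
$N = 5$ ($N = 9 + 2 \cdot 1^{2} \left(-2\right) = 9 + 2 \cdot 1 \left(-2\right) = 9 + 2 \left(-2\right) = 9 - 4 = 5$)
$G N = \left(-35\right) 5 = -175$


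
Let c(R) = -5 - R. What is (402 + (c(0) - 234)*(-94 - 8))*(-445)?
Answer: -11027100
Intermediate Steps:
(402 + (c(0) - 234)*(-94 - 8))*(-445) = (402 + ((-5 - 1*0) - 234)*(-94 - 8))*(-445) = (402 + ((-5 + 0) - 234)*(-102))*(-445) = (402 + (-5 - 234)*(-102))*(-445) = (402 - 239*(-102))*(-445) = (402 + 24378)*(-445) = 24780*(-445) = -11027100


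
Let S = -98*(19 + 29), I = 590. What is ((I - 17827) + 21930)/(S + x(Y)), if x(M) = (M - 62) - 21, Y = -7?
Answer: -4693/4794 ≈ -0.97893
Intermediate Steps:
S = -4704 (S = -98*48 = -4704)
x(M) = -83 + M (x(M) = (-62 + M) - 21 = -83 + M)
((I - 17827) + 21930)/(S + x(Y)) = ((590 - 17827) + 21930)/(-4704 + (-83 - 7)) = (-17237 + 21930)/(-4704 - 90) = 4693/(-4794) = 4693*(-1/4794) = -4693/4794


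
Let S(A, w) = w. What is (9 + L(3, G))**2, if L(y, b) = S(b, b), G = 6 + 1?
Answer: 256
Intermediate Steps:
G = 7
L(y, b) = b
(9 + L(3, G))**2 = (9 + 7)**2 = 16**2 = 256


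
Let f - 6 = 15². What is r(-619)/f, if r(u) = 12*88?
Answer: 32/7 ≈ 4.5714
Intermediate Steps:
f = 231 (f = 6 + 15² = 6 + 225 = 231)
r(u) = 1056
r(-619)/f = 1056/231 = 1056*(1/231) = 32/7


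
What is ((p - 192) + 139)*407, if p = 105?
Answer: 21164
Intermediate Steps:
((p - 192) + 139)*407 = ((105 - 192) + 139)*407 = (-87 + 139)*407 = 52*407 = 21164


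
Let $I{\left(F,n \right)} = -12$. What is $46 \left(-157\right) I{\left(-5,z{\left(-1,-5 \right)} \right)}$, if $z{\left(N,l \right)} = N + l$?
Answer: $86664$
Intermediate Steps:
$46 \left(-157\right) I{\left(-5,z{\left(-1,-5 \right)} \right)} = 46 \left(-157\right) \left(-12\right) = \left(-7222\right) \left(-12\right) = 86664$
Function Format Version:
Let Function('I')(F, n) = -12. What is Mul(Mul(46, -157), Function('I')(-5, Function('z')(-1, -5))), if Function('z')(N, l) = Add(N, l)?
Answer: 86664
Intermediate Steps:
Mul(Mul(46, -157), Function('I')(-5, Function('z')(-1, -5))) = Mul(Mul(46, -157), -12) = Mul(-7222, -12) = 86664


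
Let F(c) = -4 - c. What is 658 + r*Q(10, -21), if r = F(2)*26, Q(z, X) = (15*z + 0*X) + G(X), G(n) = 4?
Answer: -23366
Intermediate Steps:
Q(z, X) = 4 + 15*z (Q(z, X) = (15*z + 0*X) + 4 = (15*z + 0) + 4 = 15*z + 4 = 4 + 15*z)
r = -156 (r = (-4 - 1*2)*26 = (-4 - 2)*26 = -6*26 = -156)
658 + r*Q(10, -21) = 658 - 156*(4 + 15*10) = 658 - 156*(4 + 150) = 658 - 156*154 = 658 - 24024 = -23366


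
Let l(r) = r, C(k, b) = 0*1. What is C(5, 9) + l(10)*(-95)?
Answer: -950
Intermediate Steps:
C(k, b) = 0
C(5, 9) + l(10)*(-95) = 0 + 10*(-95) = 0 - 950 = -950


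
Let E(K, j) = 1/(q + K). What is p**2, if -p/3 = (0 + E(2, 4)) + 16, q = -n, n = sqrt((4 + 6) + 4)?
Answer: 112401/50 - 711*sqrt(14)/25 ≈ 2141.6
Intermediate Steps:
n = sqrt(14) (n = sqrt(10 + 4) = sqrt(14) ≈ 3.7417)
q = -sqrt(14) ≈ -3.7417
E(K, j) = 1/(K - sqrt(14)) (E(K, j) = 1/(-sqrt(14) + K) = 1/(K - sqrt(14)))
p = -48 - 3/(2 - sqrt(14)) (p = -3*((0 + 1/(2 - sqrt(14))) + 16) = -3*(1/(2 - sqrt(14)) + 16) = -3*(16 + 1/(2 - sqrt(14))) = -48 - 3/(2 - sqrt(14)) ≈ -46.278)
p**2 = (-237/5 + 3*sqrt(14)/10)**2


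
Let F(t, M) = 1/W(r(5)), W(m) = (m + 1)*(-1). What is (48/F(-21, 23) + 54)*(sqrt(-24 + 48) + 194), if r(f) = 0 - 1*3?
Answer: 29100 + 300*sqrt(6) ≈ 29835.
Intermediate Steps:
r(f) = -3 (r(f) = 0 - 3 = -3)
W(m) = -1 - m (W(m) = (1 + m)*(-1) = -1 - m)
F(t, M) = 1/2 (F(t, M) = 1/(-1 - 1*(-3)) = 1/(-1 + 3) = 1/2)
(48/F(-21, 23) + 54)*(sqrt(-24 + 48) + 194) = (48/(1/2) + 54)*(sqrt(-24 + 48) + 194) = (48*2 + 54)*(sqrt(24) + 194) = (96 + 54)*(2*sqrt(6) + 194) = 150*(194 + 2*sqrt(6)) = 29100 + 300*sqrt(6)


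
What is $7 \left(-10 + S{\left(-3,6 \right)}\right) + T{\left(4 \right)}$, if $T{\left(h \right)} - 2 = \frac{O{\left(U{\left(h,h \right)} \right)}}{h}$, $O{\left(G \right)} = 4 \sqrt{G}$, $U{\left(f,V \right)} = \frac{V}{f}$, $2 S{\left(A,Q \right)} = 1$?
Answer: $- \frac{127}{2} \approx -63.5$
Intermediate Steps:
$S{\left(A,Q \right)} = \frac{1}{2}$ ($S{\left(A,Q \right)} = \frac{1}{2} \cdot 1 = \frac{1}{2}$)
$T{\left(h \right)} = 2 + \frac{4}{h}$ ($T{\left(h \right)} = 2 + \frac{4 \sqrt{\frac{h}{h}}}{h} = 2 + \frac{4 \sqrt{1}}{h} = 2 + \frac{4 \cdot 1}{h} = 2 + \frac{4}{h}$)
$7 \left(-10 + S{\left(-3,6 \right)}\right) + T{\left(4 \right)} = 7 \left(-10 + \frac{1}{2}\right) + \left(2 + \frac{4}{4}\right) = 7 \left(- \frac{19}{2}\right) + \left(2 + 4 \cdot \frac{1}{4}\right) = - \frac{133}{2} + \left(2 + 1\right) = - \frac{133}{2} + 3 = - \frac{127}{2}$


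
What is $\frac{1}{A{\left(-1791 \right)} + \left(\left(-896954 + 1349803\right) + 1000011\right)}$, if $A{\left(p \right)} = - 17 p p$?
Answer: $- \frac{1}{53077717} \approx -1.884 \cdot 10^{-8}$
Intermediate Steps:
$A{\left(p \right)} = - 17 p^{2}$
$\frac{1}{A{\left(-1791 \right)} + \left(\left(-896954 + 1349803\right) + 1000011\right)} = \frac{1}{- 17 \left(-1791\right)^{2} + \left(\left(-896954 + 1349803\right) + 1000011\right)} = \frac{1}{\left(-17\right) 3207681 + \left(452849 + 1000011\right)} = \frac{1}{-54530577 + 1452860} = \frac{1}{-53077717} = - \frac{1}{53077717}$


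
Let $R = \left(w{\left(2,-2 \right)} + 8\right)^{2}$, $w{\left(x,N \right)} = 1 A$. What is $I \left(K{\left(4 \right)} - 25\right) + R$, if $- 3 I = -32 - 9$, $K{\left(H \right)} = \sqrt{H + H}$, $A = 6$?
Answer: $- \frac{437}{3} + \frac{82 \sqrt{2}}{3} \approx -107.01$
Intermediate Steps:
$K{\left(H \right)} = \sqrt{2} \sqrt{H}$ ($K{\left(H \right)} = \sqrt{2 H} = \sqrt{2} \sqrt{H}$)
$I = \frac{41}{3}$ ($I = - \frac{-32 - 9}{3} = \left(- \frac{1}{3}\right) \left(-41\right) = \frac{41}{3} \approx 13.667$)
$w{\left(x,N \right)} = 6$ ($w{\left(x,N \right)} = 1 \cdot 6 = 6$)
$R = 196$ ($R = \left(6 + 8\right)^{2} = 14^{2} = 196$)
$I \left(K{\left(4 \right)} - 25\right) + R = \frac{41 \left(\sqrt{2} \sqrt{4} - 25\right)}{3} + 196 = \frac{41 \left(\sqrt{2} \cdot 2 - 25\right)}{3} + 196 = \frac{41 \left(2 \sqrt{2} - 25\right)}{3} + 196 = \frac{41 \left(-25 + 2 \sqrt{2}\right)}{3} + 196 = \left(- \frac{1025}{3} + \frac{82 \sqrt{2}}{3}\right) + 196 = - \frac{437}{3} + \frac{82 \sqrt{2}}{3}$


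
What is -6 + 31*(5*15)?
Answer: 2319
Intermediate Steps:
-6 + 31*(5*15) = -6 + 31*75 = -6 + 2325 = 2319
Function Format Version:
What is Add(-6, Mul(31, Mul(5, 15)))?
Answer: 2319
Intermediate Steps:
Add(-6, Mul(31, Mul(5, 15))) = Add(-6, Mul(31, 75)) = Add(-6, 2325) = 2319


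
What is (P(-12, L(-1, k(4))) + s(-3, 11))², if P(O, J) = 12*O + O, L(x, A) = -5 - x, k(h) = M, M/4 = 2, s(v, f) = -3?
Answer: 25281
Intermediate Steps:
M = 8 (M = 4*2 = 8)
k(h) = 8
P(O, J) = 13*O
(P(-12, L(-1, k(4))) + s(-3, 11))² = (13*(-12) - 3)² = (-156 - 3)² = (-159)² = 25281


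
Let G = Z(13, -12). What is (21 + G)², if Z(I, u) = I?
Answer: 1156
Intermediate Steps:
G = 13
(21 + G)² = (21 + 13)² = 34² = 1156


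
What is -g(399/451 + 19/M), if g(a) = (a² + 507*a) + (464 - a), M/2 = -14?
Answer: -90631743889/159466384 ≈ -568.34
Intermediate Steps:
M = -28 (M = 2*(-14) = -28)
g(a) = 464 + a² + 506*a
-g(399/451 + 19/M) = -(464 + (399/451 + 19/(-28))² + 506*(399/451 + 19/(-28))) = -(464 + (399*(1/451) + 19*(-1/28))² + 506*(399*(1/451) + 19*(-1/28))) = -(464 + (399/451 - 19/28)² + 506*(399/451 - 19/28)) = -(464 + (2603/12628)² + 506*(2603/12628)) = -(464 + 6775609/159466384 + 59869/574) = -1*90631743889/159466384 = -90631743889/159466384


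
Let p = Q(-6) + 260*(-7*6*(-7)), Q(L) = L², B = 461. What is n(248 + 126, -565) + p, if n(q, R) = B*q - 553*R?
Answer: 561335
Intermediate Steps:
n(q, R) = -553*R + 461*q (n(q, R) = 461*q - 553*R = -553*R + 461*q)
p = 76476 (p = (-6)² + 260*(-7*6*(-7)) = 36 + 260*(-42*(-7)) = 36 + 260*294 = 36 + 76440 = 76476)
n(248 + 126, -565) + p = (-553*(-565) + 461*(248 + 126)) + 76476 = (312445 + 461*374) + 76476 = (312445 + 172414) + 76476 = 484859 + 76476 = 561335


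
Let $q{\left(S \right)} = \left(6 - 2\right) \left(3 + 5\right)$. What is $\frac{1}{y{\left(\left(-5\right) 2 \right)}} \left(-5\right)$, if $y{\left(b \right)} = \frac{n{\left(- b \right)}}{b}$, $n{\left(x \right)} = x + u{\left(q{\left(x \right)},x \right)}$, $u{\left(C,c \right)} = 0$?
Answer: $5$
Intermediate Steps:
$q{\left(S \right)} = 32$ ($q{\left(S \right)} = 4 \cdot 8 = 32$)
$n{\left(x \right)} = x$ ($n{\left(x \right)} = x + 0 = x$)
$y{\left(b \right)} = -1$ ($y{\left(b \right)} = \frac{\left(-1\right) b}{b} = -1$)
$\frac{1}{y{\left(\left(-5\right) 2 \right)}} \left(-5\right) = \frac{1}{-1} \left(-5\right) = \left(-1\right) \left(-5\right) = 5$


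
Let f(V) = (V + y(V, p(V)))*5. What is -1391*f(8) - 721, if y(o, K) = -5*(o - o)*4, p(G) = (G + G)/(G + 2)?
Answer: -56361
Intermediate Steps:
p(G) = 2*G/(2 + G) (p(G) = (2*G)/(2 + G) = 2*G/(2 + G))
y(o, K) = 0 (y(o, K) = -5*0*4 = 0*4 = 0)
f(V) = 5*V (f(V) = (V + 0)*5 = V*5 = 5*V)
-1391*f(8) - 721 = -6955*8 - 721 = -1391*40 - 721 = -55640 - 721 = -56361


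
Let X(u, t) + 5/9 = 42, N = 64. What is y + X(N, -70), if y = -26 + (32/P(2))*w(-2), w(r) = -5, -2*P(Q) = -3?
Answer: -821/9 ≈ -91.222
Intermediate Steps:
P(Q) = 3/2 (P(Q) = -½*(-3) = 3/2)
X(u, t) = 373/9 (X(u, t) = -5/9 + 42 = 373/9)
y = -398/3 (y = -26 + (32/(3/2))*(-5) = -26 + (32*(⅔))*(-5) = -26 + (64/3)*(-5) = -26 - 320/3 = -398/3 ≈ -132.67)
y + X(N, -70) = -398/3 + 373/9 = -821/9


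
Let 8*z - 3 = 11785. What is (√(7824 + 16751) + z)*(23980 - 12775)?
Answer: 33021135/2 + 56025*√983 ≈ 1.8267e+7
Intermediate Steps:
z = 2947/2 (z = 3/8 + (⅛)*11785 = 3/8 + 11785/8 = 2947/2 ≈ 1473.5)
(√(7824 + 16751) + z)*(23980 - 12775) = (√(7824 + 16751) + 2947/2)*(23980 - 12775) = (√24575 + 2947/2)*11205 = (5*√983 + 2947/2)*11205 = (2947/2 + 5*√983)*11205 = 33021135/2 + 56025*√983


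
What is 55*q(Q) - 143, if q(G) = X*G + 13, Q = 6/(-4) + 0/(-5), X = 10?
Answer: -253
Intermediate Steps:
Q = -3/2 (Q = 6*(-¼) + 0*(-⅕) = -3/2 + 0 = -3/2 ≈ -1.5000)
q(G) = 13 + 10*G (q(G) = 10*G + 13 = 13 + 10*G)
55*q(Q) - 143 = 55*(13 + 10*(-3/2)) - 143 = 55*(13 - 15) - 143 = 55*(-2) - 143 = -110 - 143 = -253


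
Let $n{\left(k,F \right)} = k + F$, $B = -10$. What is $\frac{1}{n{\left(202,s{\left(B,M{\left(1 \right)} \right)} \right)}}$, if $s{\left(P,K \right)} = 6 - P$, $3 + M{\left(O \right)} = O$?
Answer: $\frac{1}{218} \approx 0.0045872$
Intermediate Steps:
$M{\left(O \right)} = -3 + O$
$n{\left(k,F \right)} = F + k$
$\frac{1}{n{\left(202,s{\left(B,M{\left(1 \right)} \right)} \right)}} = \frac{1}{\left(6 - -10\right) + 202} = \frac{1}{\left(6 + 10\right) + 202} = \frac{1}{16 + 202} = \frac{1}{218}$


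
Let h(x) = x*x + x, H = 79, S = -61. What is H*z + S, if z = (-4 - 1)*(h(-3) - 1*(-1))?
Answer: -2826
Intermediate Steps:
h(x) = x + x**2 (h(x) = x**2 + x = x + x**2)
z = -35 (z = (-4 - 1)*(-3*(1 - 3) - 1*(-1)) = -5*(-3*(-2) + 1) = -5*(6 + 1) = -5*7 = -35)
H*z + S = 79*(-35) - 61 = -2765 - 61 = -2826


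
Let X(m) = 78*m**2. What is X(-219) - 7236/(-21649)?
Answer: 80988006978/21649 ≈ 3.7410e+6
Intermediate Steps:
X(-219) - 7236/(-21649) = 78*(-219)**2 - 7236/(-21649) = 78*47961 - 7236*(-1/21649) = 3740958 + 7236/21649 = 80988006978/21649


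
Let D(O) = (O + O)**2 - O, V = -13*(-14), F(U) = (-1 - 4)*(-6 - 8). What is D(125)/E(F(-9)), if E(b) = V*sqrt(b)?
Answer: 12475*sqrt(70)/2548 ≈ 40.963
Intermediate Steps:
F(U) = 70 (F(U) = -5*(-14) = 70)
V = 182
E(b) = 182*sqrt(b)
D(O) = -O + 4*O**2 (D(O) = (2*O)**2 - O = 4*O**2 - O = -O + 4*O**2)
D(125)/E(F(-9)) = (125*(-1 + 4*125))/((182*sqrt(70))) = (125*(-1 + 500))*(sqrt(70)/12740) = (125*499)*(sqrt(70)/12740) = 62375*(sqrt(70)/12740) = 12475*sqrt(70)/2548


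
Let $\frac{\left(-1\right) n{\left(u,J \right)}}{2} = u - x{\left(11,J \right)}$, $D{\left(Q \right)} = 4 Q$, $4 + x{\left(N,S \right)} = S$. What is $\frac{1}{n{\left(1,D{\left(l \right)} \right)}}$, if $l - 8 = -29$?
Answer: $- \frac{1}{178} \approx -0.005618$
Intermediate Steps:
$l = -21$ ($l = 8 - 29 = -21$)
$x{\left(N,S \right)} = -4 + S$
$n{\left(u,J \right)} = -8 - 2 u + 2 J$ ($n{\left(u,J \right)} = - 2 \left(u - \left(-4 + J\right)\right) = - 2 \left(4 + u - J\right) = -8 - 2 u + 2 J$)
$\frac{1}{n{\left(1,D{\left(l \right)} \right)}} = \frac{1}{-8 - 2 + 2 \cdot 4 \left(-21\right)} = \frac{1}{-8 - 2 + 2 \left(-84\right)} = \frac{1}{-8 - 2 - 168} = \frac{1}{-178} = - \frac{1}{178}$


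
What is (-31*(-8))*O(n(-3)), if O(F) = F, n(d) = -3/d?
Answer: 248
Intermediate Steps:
(-31*(-8))*O(n(-3)) = (-31*(-8))*(-3/(-3)) = 248*(-3*(-⅓)) = 248*1 = 248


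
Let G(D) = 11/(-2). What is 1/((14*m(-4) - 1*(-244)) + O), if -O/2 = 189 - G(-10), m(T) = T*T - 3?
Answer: 1/37 ≈ 0.027027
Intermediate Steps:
G(D) = -11/2 (G(D) = 11*(-½) = -11/2)
m(T) = -3 + T² (m(T) = T² - 3 = -3 + T²)
O = -389 (O = -2*(189 - 1*(-11/2)) = -2*(189 + 11/2) = -2*389/2 = -389)
1/((14*m(-4) - 1*(-244)) + O) = 1/((14*(-3 + (-4)²) - 1*(-244)) - 389) = 1/((14*(-3 + 16) + 244) - 389) = 1/((14*13 + 244) - 389) = 1/((182 + 244) - 389) = 1/(426 - 389) = 1/37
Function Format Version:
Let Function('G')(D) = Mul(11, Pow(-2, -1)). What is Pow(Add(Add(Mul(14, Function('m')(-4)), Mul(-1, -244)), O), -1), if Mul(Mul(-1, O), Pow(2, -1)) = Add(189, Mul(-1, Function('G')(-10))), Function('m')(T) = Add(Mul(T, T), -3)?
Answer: Rational(1, 37) ≈ 0.027027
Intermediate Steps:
Function('G')(D) = Rational(-11, 2) (Function('G')(D) = Mul(11, Rational(-1, 2)) = Rational(-11, 2))
Function('m')(T) = Add(-3, Pow(T, 2)) (Function('m')(T) = Add(Pow(T, 2), -3) = Add(-3, Pow(T, 2)))
O = -389 (O = Mul(-2, Add(189, Mul(-1, Rational(-11, 2)))) = Mul(-2, Add(189, Rational(11, 2))) = Mul(-2, Rational(389, 2)) = -389)
Pow(Add(Add(Mul(14, Function('m')(-4)), Mul(-1, -244)), O), -1) = Pow(Add(Add(Mul(14, Add(-3, Pow(-4, 2))), Mul(-1, -244)), -389), -1) = Pow(Add(Add(Mul(14, Add(-3, 16)), 244), -389), -1) = Pow(Add(Add(Mul(14, 13), 244), -389), -1) = Pow(Add(Add(182, 244), -389), -1) = Pow(Add(426, -389), -1) = Pow(37, -1) = Rational(1, 37)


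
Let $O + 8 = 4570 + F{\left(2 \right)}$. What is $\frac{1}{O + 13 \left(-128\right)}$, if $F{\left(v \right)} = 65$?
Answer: $\frac{1}{2963} \approx 0.0003375$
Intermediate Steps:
$O = 4627$ ($O = -8 + \left(4570 + 65\right) = -8 + 4635 = 4627$)
$\frac{1}{O + 13 \left(-128\right)} = \frac{1}{4627 + 13 \left(-128\right)} = \frac{1}{4627 - 1664} = \frac{1}{2963}$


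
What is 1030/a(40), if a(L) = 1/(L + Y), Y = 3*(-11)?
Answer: 7210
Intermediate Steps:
Y = -33
a(L) = 1/(-33 + L) (a(L) = 1/(L - 33) = 1/(-33 + L))
1030/a(40) = 1030/(1/(-33 + 40)) = 1030/(1/7) = 1030/(⅐) = 1030*7 = 7210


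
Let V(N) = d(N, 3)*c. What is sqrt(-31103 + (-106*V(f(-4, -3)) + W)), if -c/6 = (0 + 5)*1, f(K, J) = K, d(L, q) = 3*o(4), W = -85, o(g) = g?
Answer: 2*sqrt(1743) ≈ 83.499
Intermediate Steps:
d(L, q) = 12 (d(L, q) = 3*4 = 12)
c = -30 (c = -6*(0 + 5) = -30 ≈ -30.000)
V(N) = -360 (V(N) = 12*(-30) = -360)
sqrt(-31103 + (-106*V(f(-4, -3)) + W)) = sqrt(-31103 + (-106*(-360) - 85)) = sqrt(-31103 + (38160 - 85)) = sqrt(-31103 + 38075) = sqrt(6972) = 2*sqrt(1743)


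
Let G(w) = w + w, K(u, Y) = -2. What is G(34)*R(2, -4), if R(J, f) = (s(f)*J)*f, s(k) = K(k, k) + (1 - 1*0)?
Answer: 544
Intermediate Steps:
s(k) = -1 (s(k) = -2 + (1 - 1*0) = -2 + (1 + 0) = -2 + 1 = -1)
G(w) = 2*w
R(J, f) = -J*f (R(J, f) = (-J)*f = -J*f)
G(34)*R(2, -4) = (2*34)*(-1*2*(-4)) = 68*8 = 544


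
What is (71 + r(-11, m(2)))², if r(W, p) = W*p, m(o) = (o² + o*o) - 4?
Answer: 729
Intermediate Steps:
m(o) = -4 + 2*o² (m(o) = (o² + o²) - 4 = 2*o² - 4 = -4 + 2*o²)
(71 + r(-11, m(2)))² = (71 - 11*(-4 + 2*2²))² = (71 - 11*(-4 + 2*4))² = (71 - 11*(-4 + 8))² = (71 - 11*4)² = (71 - 44)² = 27² = 729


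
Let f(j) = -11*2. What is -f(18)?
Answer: 22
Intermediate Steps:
f(j) = -22
-f(18) = -1*(-22) = 22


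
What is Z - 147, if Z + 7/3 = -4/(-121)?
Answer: -54196/363 ≈ -149.30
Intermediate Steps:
Z = -835/363 (Z = -7/3 - 4/(-121) = -7/3 - 4*(-1/121) = -7/3 + 4/121 = -835/363 ≈ -2.3003)
Z - 147 = -835/363 - 147 = -54196/363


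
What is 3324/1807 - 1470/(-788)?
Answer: 2637801/711958 ≈ 3.7050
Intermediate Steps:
3324/1807 - 1470/(-788) = 3324*(1/1807) - 1470*(-1/788) = 3324/1807 + 735/394 = 2637801/711958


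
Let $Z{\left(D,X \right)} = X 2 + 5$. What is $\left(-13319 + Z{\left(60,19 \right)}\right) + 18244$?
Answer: $4968$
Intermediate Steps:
$Z{\left(D,X \right)} = 5 + 2 X$ ($Z{\left(D,X \right)} = 2 X + 5 = 5 + 2 X$)
$\left(-13319 + Z{\left(60,19 \right)}\right) + 18244 = \left(-13319 + \left(5 + 2 \cdot 19\right)\right) + 18244 = \left(-13319 + \left(5 + 38\right)\right) + 18244 = \left(-13319 + 43\right) + 18244 = -13276 + 18244 = 4968$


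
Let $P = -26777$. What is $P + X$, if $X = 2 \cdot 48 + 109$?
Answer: $-26572$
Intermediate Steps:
$X = 205$ ($X = 96 + 109 = 205$)
$P + X = -26777 + 205 = -26572$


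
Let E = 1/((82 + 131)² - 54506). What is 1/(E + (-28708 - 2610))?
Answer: -9137/286152567 ≈ -3.1931e-5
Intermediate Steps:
E = -1/9137 (E = 1/(213² - 54506) = 1/(45369 - 54506) = 1/(-9137) = -1/9137 ≈ -0.00010945)
1/(E + (-28708 - 2610)) = 1/(-1/9137 + (-28708 - 2610)) = 1/(-1/9137 - 31318) = 1/(-286152567/9137) = -9137/286152567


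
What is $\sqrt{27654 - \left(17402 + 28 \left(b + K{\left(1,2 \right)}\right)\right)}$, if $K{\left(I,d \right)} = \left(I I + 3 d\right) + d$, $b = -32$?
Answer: $4 \sqrt{681} \approx 104.38$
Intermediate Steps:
$K{\left(I,d \right)} = I^{2} + 4 d$ ($K{\left(I,d \right)} = \left(I^{2} + 3 d\right) + d = I^{2} + 4 d$)
$\sqrt{27654 - \left(17402 + 28 \left(b + K{\left(1,2 \right)}\right)\right)} = \sqrt{27654 - \left(17402 + 28 \left(-32 + \left(1^{2} + 4 \cdot 2\right)\right)\right)} = \sqrt{27654 - \left(17402 + 28 \left(-32 + \left(1 + 8\right)\right)\right)} = \sqrt{27654 - \left(17402 + 28 \left(-32 + 9\right)\right)} = \sqrt{27654 - \left(17402 - 644\right)} = \sqrt{27654 - 16758} = \sqrt{10896} = 4 \sqrt{681}$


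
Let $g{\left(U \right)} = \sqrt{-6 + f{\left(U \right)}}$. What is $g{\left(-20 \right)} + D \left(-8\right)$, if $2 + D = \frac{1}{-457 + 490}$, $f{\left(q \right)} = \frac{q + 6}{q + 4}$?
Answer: $\frac{520}{33} + \frac{i \sqrt{82}}{4} \approx 15.758 + 2.2638 i$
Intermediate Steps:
$f{\left(q \right)} = \frac{6 + q}{4 + q}$
$g{\left(U \right)} = \sqrt{-6 + \frac{6 + U}{4 + U}}$
$D = - \frac{65}{33}$ ($D = -2 + \frac{1}{-457 + 490} = -2 + \frac{1}{33} = - \frac{65}{33} \approx -1.9697$)
$g{\left(-20 \right)} + D \left(-8\right) = \sqrt{\frac{-18 - -100}{4 - 20}} - - \frac{520}{33} = \sqrt{\frac{-18 + 100}{-16}} + \frac{520}{33} = \sqrt{\left(- \frac{1}{16}\right) 82} + \frac{520}{33} = \sqrt{- \frac{41}{8}} + \frac{520}{33} = \frac{i \sqrt{82}}{4} + \frac{520}{33} = \frac{520}{33} + \frac{i \sqrt{82}}{4}$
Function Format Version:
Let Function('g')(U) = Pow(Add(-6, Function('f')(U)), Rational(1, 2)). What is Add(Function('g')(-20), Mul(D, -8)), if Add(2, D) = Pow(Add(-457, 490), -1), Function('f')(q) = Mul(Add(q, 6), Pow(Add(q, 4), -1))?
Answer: Add(Rational(520, 33), Mul(Rational(1, 4), I, Pow(82, Rational(1, 2)))) ≈ Add(15.758, Mul(2.2638, I))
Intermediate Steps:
Function('f')(q) = Mul(Pow(Add(4, q), -1), Add(6, q)) (Function('f')(q) = Mul(Add(6, q), Pow(Add(4, q), -1)) = Mul(Pow(Add(4, q), -1), Add(6, q)))
Function('g')(U) = Pow(Add(-6, Mul(Pow(Add(4, U), -1), Add(6, U))), Rational(1, 2))
D = Rational(-65, 33) (D = Add(-2, Pow(Add(-457, 490), -1)) = Add(-2, Pow(33, -1)) = Add(-2, Rational(1, 33)) = Rational(-65, 33) ≈ -1.9697)
Add(Function('g')(-20), Mul(D, -8)) = Add(Pow(Mul(Pow(Add(4, -20), -1), Add(-18, Mul(-5, -20))), Rational(1, 2)), Mul(Rational(-65, 33), -8)) = Add(Pow(Mul(Pow(-16, -1), Add(-18, 100)), Rational(1, 2)), Rational(520, 33)) = Add(Pow(Mul(Rational(-1, 16), 82), Rational(1, 2)), Rational(520, 33)) = Add(Pow(Rational(-41, 8), Rational(1, 2)), Rational(520, 33)) = Add(Mul(Rational(1, 4), I, Pow(82, Rational(1, 2))), Rational(520, 33)) = Add(Rational(520, 33), Mul(Rational(1, 4), I, Pow(82, Rational(1, 2))))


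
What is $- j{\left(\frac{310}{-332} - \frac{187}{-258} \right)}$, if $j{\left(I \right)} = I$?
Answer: $\frac{2237}{10707} \approx 0.20893$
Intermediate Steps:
$- j{\left(\frac{310}{-332} - \frac{187}{-258} \right)} = - (\frac{310}{-332} - \frac{187}{-258}) = - (310 \left(- \frac{1}{332}\right) - - \frac{187}{258}) = - (- \frac{155}{166} + \frac{187}{258}) = \left(-1\right) \left(- \frac{2237}{10707}\right) = \frac{2237}{10707}$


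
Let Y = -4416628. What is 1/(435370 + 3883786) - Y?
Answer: 19076105325969/4319156 ≈ 4.4166e+6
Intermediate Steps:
1/(435370 + 3883786) - Y = 1/(435370 + 3883786) - 1*(-4416628) = 1/4319156 + 4416628 = 19076105325969/4319156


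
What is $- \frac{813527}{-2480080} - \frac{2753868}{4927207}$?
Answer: $- \frac{2821397020351}{12219867536560} \approx -0.23089$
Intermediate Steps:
$- \frac{813527}{-2480080} - \frac{2753868}{4927207} = \left(-813527\right) \left(- \frac{1}{2480080}\right) - \frac{2753868}{4927207} = \frac{813527}{2480080} - \frac{2753868}{4927207} = - \frac{2821397020351}{12219867536560}$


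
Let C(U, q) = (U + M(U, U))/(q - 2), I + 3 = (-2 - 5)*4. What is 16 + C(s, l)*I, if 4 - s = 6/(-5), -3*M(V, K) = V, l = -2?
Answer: 643/15 ≈ 42.867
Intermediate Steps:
M(V, K) = -V/3
I = -31 (I = -3 + (-2 - 5)*4 = -3 - 7*4 = -3 - 28 = -31)
s = 26/5 (s = 4 - 6/(-5) = 4 - 6*(-1)/5 = 4 - 1*(-6/5) = 4 + 6/5 = 26/5 ≈ 5.2000)
C(U, q) = 2*U/(3*(-2 + q)) (C(U, q) = (U - U/3)/(q - 2) = (2*U/3)/(-2 + q) = 2*U/(3*(-2 + q)))
16 + C(s, l)*I = 16 + ((2/3)*(26/5)/(-2 - 2))*(-31) = 16 + ((2/3)*(26/5)/(-4))*(-31) = 16 + ((2/3)*(26/5)*(-1/4))*(-31) = 16 - 13/15*(-31) = 16 + 403/15 = 643/15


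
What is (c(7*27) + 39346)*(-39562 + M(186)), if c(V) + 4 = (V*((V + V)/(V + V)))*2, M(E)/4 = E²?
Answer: 3925209840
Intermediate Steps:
M(E) = 4*E²
c(V) = -4 + 2*V (c(V) = -4 + (V*((V + V)/(V + V)))*2 = -4 + (V*((2*V)/((2*V))))*2 = -4 + (V*((2*V)*(1/(2*V))))*2 = -4 + (V*1)*2 = -4 + V*2 = -4 + 2*V)
(c(7*27) + 39346)*(-39562 + M(186)) = ((-4 + 2*(7*27)) + 39346)*(-39562 + 4*186²) = ((-4 + 2*189) + 39346)*(-39562 + 4*34596) = ((-4 + 378) + 39346)*(-39562 + 138384) = (374 + 39346)*98822 = 39720*98822 = 3925209840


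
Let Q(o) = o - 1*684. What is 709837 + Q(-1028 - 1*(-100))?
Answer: 708225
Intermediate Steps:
Q(o) = -684 + o (Q(o) = o - 684 = -684 + o)
709837 + Q(-1028 - 1*(-100)) = 709837 + (-684 + (-1028 - 1*(-100))) = 709837 + (-684 + (-1028 + 100)) = 709837 + (-684 - 928) = 709837 - 1612 = 708225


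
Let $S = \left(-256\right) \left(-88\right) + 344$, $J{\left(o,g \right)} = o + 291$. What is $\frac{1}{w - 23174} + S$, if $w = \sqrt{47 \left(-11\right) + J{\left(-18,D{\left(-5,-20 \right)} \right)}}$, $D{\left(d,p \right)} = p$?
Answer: $\frac{6141526759133}{268517260} - \frac{i \sqrt{61}}{268517260} \approx 22872.0 - 2.9087 \cdot 10^{-8} i$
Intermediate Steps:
$J{\left(o,g \right)} = 291 + o$
$S = 22872$ ($S = 22528 + 344 = 22872$)
$w = 2 i \sqrt{61}$ ($w = \sqrt{47 \left(-11\right) + \left(291 - 18\right)} = \sqrt{-517 + 273} = \sqrt{-244} = 2 i \sqrt{61} \approx 15.62 i$)
$\frac{1}{w - 23174} + S = \frac{1}{2 i \sqrt{61} - 23174} + 22872 = \frac{1}{-23174 + 2 i \sqrt{61}} + 22872 = 22872 + \frac{1}{-23174 + 2 i \sqrt{61}}$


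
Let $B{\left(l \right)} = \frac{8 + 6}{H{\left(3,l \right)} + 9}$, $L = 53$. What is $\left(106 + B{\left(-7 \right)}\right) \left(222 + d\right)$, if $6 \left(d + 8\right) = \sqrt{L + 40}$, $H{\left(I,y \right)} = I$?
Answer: $\frac{68801}{3} + \frac{643 \sqrt{93}}{36} \approx 23106.0$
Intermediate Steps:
$B{\left(l \right)} = \frac{7}{6}$ ($B{\left(l \right)} = \frac{8 + 6}{3 + 9} = \frac{14}{12} = 14 \cdot \frac{1}{12} = \frac{7}{6}$)
$d = -8 + \frac{\sqrt{93}}{6}$ ($d = -8 + \frac{\sqrt{53 + 40}}{6} = -8 + \frac{\sqrt{93}}{6} \approx -6.3927$)
$\left(106 + B{\left(-7 \right)}\right) \left(222 + d\right) = \left(106 + \frac{7}{6}\right) \left(222 - \left(8 - \frac{\sqrt{93}}{6}\right)\right) = \frac{643 \left(214 + \frac{\sqrt{93}}{6}\right)}{6} = \frac{68801}{3} + \frac{643 \sqrt{93}}{36}$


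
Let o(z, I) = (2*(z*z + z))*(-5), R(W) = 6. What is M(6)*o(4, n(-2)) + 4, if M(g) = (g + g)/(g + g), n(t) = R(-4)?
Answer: -196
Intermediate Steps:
n(t) = 6
M(g) = 1 (M(g) = (2*g)/((2*g)) = (2*g)*(1/(2*g)) = 1)
o(z, I) = -10*z - 10*z² (o(z, I) = (2*(z² + z))*(-5) = (2*(z + z²))*(-5) = (2*z + 2*z²)*(-5) = -10*z - 10*z²)
M(6)*o(4, n(-2)) + 4 = 1*(-10*4*(1 + 4)) + 4 = 1*(-10*4*5) + 4 = 1*(-200) + 4 = -200 + 4 = -196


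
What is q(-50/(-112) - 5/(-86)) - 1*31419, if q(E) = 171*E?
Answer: -75449187/2408 ≈ -31333.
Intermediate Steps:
q(-50/(-112) - 5/(-86)) - 1*31419 = 171*(-50/(-112) - 5/(-86)) - 1*31419 = 171*(-50*(-1/112) - 5*(-1/86)) - 31419 = 171*(25/56 + 5/86) - 31419 = 171*(1215/2408) - 31419 = 207765/2408 - 31419 = -75449187/2408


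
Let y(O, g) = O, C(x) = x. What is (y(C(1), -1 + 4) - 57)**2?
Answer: 3136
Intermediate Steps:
(y(C(1), -1 + 4) - 57)**2 = (1 - 57)**2 = (-56)**2 = 3136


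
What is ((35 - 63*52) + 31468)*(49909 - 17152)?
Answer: 924631839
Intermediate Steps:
((35 - 63*52) + 31468)*(49909 - 17152) = ((35 - 3276) + 31468)*32757 = (-3241 + 31468)*32757 = 28227*32757 = 924631839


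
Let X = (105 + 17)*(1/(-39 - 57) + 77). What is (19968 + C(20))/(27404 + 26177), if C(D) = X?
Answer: 1409315/2571888 ≈ 0.54797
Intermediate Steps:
X = 450851/48 (X = 122*(1/(-96) + 77) = 122*(-1/96 + 77) = 122*(7391/96) = 450851/48 ≈ 9392.7)
C(D) = 450851/48
(19968 + C(20))/(27404 + 26177) = (19968 + 450851/48)/(27404 + 26177) = (1409315/48)/53581 = (1409315/48)*(1/53581) = 1409315/2571888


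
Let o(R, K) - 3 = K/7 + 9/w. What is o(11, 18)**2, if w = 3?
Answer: 3600/49 ≈ 73.469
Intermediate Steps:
o(R, K) = 6 + K/7 (o(R, K) = 3 + (K/7 + 9/3) = 3 + (K*(1/7) + 9*(1/3)) = 3 + (K/7 + 3) = 3 + (3 + K/7) = 6 + K/7)
o(11, 18)**2 = (6 + (1/7)*18)**2 = (6 + 18/7)**2 = (60/7)**2 = 3600/49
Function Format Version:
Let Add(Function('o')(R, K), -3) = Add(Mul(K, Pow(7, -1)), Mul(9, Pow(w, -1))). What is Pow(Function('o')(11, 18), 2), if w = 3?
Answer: Rational(3600, 49) ≈ 73.469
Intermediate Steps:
Function('o')(R, K) = Add(6, Mul(Rational(1, 7), K)) (Function('o')(R, K) = Add(3, Add(Mul(K, Pow(7, -1)), Mul(9, Pow(3, -1)))) = Add(3, Add(Mul(K, Rational(1, 7)), Mul(9, Rational(1, 3)))) = Add(3, Add(Mul(Rational(1, 7), K), 3)) = Add(3, Add(3, Mul(Rational(1, 7), K))) = Add(6, Mul(Rational(1, 7), K)))
Pow(Function('o')(11, 18), 2) = Pow(Add(6, Mul(Rational(1, 7), 18)), 2) = Pow(Add(6, Rational(18, 7)), 2) = Pow(Rational(60, 7), 2) = Rational(3600, 49)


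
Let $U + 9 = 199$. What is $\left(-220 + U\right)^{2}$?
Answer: $900$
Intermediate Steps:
$U = 190$ ($U = -9 + 199 = 190$)
$\left(-220 + U\right)^{2} = \left(-220 + 190\right)^{2} = \left(-30\right)^{2} = 900$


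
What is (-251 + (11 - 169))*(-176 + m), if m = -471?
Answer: 264623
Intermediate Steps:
(-251 + (11 - 169))*(-176 + m) = (-251 + (11 - 169))*(-176 - 471) = (-251 - 158)*(-647) = -409*(-647) = 264623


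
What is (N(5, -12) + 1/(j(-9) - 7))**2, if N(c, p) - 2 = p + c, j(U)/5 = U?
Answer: 68121/2704 ≈ 25.193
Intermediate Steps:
j(U) = 5*U
N(c, p) = 2 + c + p (N(c, p) = 2 + (p + c) = 2 + (c + p) = 2 + c + p)
(N(5, -12) + 1/(j(-9) - 7))**2 = ((2 + 5 - 12) + 1/(5*(-9) - 7))**2 = (-5 + 1/(-45 - 7))**2 = (-5 + 1/(-52))**2 = (-5 - 1/52)**2 = (-261/52)**2 = 68121/2704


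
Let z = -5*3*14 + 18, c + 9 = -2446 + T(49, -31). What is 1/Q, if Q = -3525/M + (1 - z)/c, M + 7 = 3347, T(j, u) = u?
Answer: -830324/940777 ≈ -0.88259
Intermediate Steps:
c = -2486 (c = -9 + (-2446 - 31) = -9 - 2477 = -2486)
M = 3340 (M = -7 + 3347 = 3340)
z = -192 (z = -15*14 + 18 = -210 + 18 = -192)
Q = -940777/830324 (Q = -3525/3340 + (1 - 1*(-192))/(-2486) = -3525*1/3340 + (1 + 192)*(-1/2486) = -705/668 + 193*(-1/2486) = -705/668 - 193/2486 = -940777/830324 ≈ -1.1330)
1/Q = 1/(-940777/830324) = -830324/940777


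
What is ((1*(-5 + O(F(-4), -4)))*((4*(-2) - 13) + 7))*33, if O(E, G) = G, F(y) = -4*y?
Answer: 4158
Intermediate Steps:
((1*(-5 + O(F(-4), -4)))*((4*(-2) - 13) + 7))*33 = ((1*(-5 - 4))*((4*(-2) - 13) + 7))*33 = ((1*(-9))*((-8 - 13) + 7))*33 = -9*(-21 + 7)*33 = -9*(-14)*33 = 126*33 = 4158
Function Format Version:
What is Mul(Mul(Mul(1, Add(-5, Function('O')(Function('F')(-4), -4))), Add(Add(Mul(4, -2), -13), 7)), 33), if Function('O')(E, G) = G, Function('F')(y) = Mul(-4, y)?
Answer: 4158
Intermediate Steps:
Mul(Mul(Mul(1, Add(-5, Function('O')(Function('F')(-4), -4))), Add(Add(Mul(4, -2), -13), 7)), 33) = Mul(Mul(Mul(1, Add(-5, -4)), Add(Add(Mul(4, -2), -13), 7)), 33) = Mul(Mul(Mul(1, -9), Add(Add(-8, -13), 7)), 33) = Mul(Mul(-9, Add(-21, 7)), 33) = Mul(Mul(-9, -14), 33) = Mul(126, 33) = 4158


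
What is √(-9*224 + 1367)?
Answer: I*√649 ≈ 25.475*I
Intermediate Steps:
√(-9*224 + 1367) = √(-2016 + 1367) = √(-649) = I*√649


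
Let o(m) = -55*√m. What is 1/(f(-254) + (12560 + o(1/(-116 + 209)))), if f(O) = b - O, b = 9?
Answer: 1192539/15291924572 + 55*√93/15291924572 ≈ 7.8020e-5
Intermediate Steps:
f(O) = 9 - O
1/(f(-254) + (12560 + o(1/(-116 + 209)))) = 1/((9 - 1*(-254)) + (12560 - 55/√(-116 + 209))) = 1/((9 + 254) + (12560 - 55*√93/93)) = 1/(263 + (12560 - 55*√93/93)) = 1/(12823 - 55*√93/93)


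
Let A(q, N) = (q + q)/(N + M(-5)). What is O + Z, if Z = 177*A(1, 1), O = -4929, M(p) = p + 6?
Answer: -4752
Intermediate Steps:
M(p) = 6 + p
A(q, N) = 2*q/(1 + N) (A(q, N) = (q + q)/(N + (6 - 5)) = (2*q)/(N + 1) = (2*q)/(1 + N) = 2*q/(1 + N))
Z = 177 (Z = 177*(2*1/(1 + 1)) = 177*(2*1/2) = 177*(2*1*(½)) = 177*1 = 177)
O + Z = -4929 + 177 = -4752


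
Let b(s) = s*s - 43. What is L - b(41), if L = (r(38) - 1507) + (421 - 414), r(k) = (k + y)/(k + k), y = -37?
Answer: -238487/76 ≈ -3138.0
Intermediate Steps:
r(k) = (-37 + k)/(2*k) (r(k) = (k - 37)/(k + k) = (-37 + k)/((2*k)) = (-37 + k)*(1/(2*k)) = (-37 + k)/(2*k))
b(s) = -43 + s**2 (b(s) = s**2 - 43 = -43 + s**2)
L = -113999/76 (L = ((1/2)*(-37 + 38)/38 - 1507) + (421 - 414) = ((1/2)*(1/38)*1 - 1507) + 7 = (1/76 - 1507) + 7 = -114531/76 + 7 = -113999/76 ≈ -1500.0)
L - b(41) = -113999/76 - (-43 + 41**2) = -113999/76 - (-43 + 1681) = -113999/76 - 1*1638 = -113999/76 - 1638 = -238487/76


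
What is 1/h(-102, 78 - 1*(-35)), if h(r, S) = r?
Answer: -1/102 ≈ -0.0098039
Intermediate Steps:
1/h(-102, 78 - 1*(-35)) = 1/(-102) = -1/102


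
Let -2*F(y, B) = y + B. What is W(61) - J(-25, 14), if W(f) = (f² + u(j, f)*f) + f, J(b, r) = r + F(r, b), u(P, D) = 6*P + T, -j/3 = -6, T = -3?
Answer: 20335/2 ≈ 10168.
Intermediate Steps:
j = 18 (j = -3*(-6) = 18)
u(P, D) = -3 + 6*P (u(P, D) = 6*P - 3 = -3 + 6*P)
F(y, B) = -B/2 - y/2 (F(y, B) = -(y + B)/2 = -(B + y)/2 = -B/2 - y/2)
J(b, r) = r/2 - b/2 (J(b, r) = r + (-b/2 - r/2) = r/2 - b/2)
W(f) = f² + 106*f (W(f) = (f² + (-3 + 6*18)*f) + f = (f² + (-3 + 108)*f) + f = (f² + 105*f) + f = f² + 106*f)
W(61) - J(-25, 14) = 61*(106 + 61) - ((½)*14 - ½*(-25)) = 61*167 - (7 + 25/2) = 10187 - 1*39/2 = 10187 - 39/2 = 20335/2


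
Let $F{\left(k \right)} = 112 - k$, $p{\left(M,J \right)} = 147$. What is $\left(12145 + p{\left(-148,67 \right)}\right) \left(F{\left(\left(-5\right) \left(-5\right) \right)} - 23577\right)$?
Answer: $-288739080$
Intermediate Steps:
$\left(12145 + p{\left(-148,67 \right)}\right) \left(F{\left(\left(-5\right) \left(-5\right) \right)} - 23577\right) = \left(12145 + 147\right) \left(\left(112 - \left(-5\right) \left(-5\right)\right) - 23577\right) = 12292 \left(\left(112 - 25\right) - 23577\right) = 12292 \left(87 - 23577\right) = 12292 \left(-23490\right) = -288739080$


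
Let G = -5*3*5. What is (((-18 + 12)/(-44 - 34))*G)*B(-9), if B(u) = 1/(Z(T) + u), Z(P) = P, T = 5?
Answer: 75/52 ≈ 1.4423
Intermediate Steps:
B(u) = 1/(5 + u)
G = -75 (G = -15*5 = -75)
(((-18 + 12)/(-44 - 34))*G)*B(-9) = (((-18 + 12)/(-44 - 34))*(-75))/(5 - 9) = (-6/(-78)*(-75))/(-4) = (-6*(-1/78)*(-75))*(-¼) = ((1/13)*(-75))*(-¼) = -75/13*(-¼) = 75/52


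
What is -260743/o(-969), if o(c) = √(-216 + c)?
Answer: 260743*I*√1185/1185 ≈ 7574.5*I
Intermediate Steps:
-260743/o(-969) = -260743/√(-216 - 969) = -260743*(-I*√1185/1185) = -(-260743)*I*√1185/1185 = 260743*I*√1185/1185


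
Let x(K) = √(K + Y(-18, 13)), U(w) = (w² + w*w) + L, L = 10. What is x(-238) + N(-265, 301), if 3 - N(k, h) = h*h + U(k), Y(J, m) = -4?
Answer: -231058 + 11*I*√2 ≈ -2.3106e+5 + 15.556*I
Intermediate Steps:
U(w) = 10 + 2*w² (U(w) = (w² + w*w) + 10 = (w² + w²) + 10 = 2*w² + 10 = 10 + 2*w²)
x(K) = √(-4 + K) (x(K) = √(K - 4) = √(-4 + K))
N(k, h) = -7 - h² - 2*k² (N(k, h) = 3 - (h*h + (10 + 2*k²)) = 3 - (h² + (10 + 2*k²)) = 3 - (10 + h² + 2*k²) = 3 + (-10 - h² - 2*k²) = -7 - h² - 2*k²)
x(-238) + N(-265, 301) = √(-4 - 238) + (-7 - 1*301² - 2*(-265)²) = √(-242) + (-7 - 1*90601 - 2*70225) = 11*I*√2 + (-7 - 90601 - 140450) = 11*I*√2 - 231058 = -231058 + 11*I*√2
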